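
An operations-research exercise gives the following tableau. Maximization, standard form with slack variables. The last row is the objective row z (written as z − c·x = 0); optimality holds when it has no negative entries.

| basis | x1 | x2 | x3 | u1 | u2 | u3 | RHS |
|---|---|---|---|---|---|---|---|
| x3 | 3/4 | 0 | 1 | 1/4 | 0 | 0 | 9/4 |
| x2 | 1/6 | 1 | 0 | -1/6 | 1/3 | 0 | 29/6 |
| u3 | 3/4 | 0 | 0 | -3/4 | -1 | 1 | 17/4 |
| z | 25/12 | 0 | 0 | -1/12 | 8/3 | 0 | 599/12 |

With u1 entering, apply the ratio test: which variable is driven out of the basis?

x3

Column u1 entries and ratios — x3: (9/4)/(1/4) = 9; x2: -1/6 ≤ 0, skip; u3: -3/4 ≤ 0, skip.
Smallest ratio is 9 in the row of x3, so x3 leaves.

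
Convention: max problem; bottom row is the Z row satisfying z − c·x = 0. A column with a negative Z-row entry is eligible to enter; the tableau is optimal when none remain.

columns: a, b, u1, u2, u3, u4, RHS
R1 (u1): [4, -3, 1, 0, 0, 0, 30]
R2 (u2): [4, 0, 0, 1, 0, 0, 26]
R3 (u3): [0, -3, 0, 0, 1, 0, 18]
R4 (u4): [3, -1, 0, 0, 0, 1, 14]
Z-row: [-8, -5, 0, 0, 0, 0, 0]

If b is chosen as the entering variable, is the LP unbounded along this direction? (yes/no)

yes

Every constraint-row entry in column b is ≤ 0, so increasing b is unbounded.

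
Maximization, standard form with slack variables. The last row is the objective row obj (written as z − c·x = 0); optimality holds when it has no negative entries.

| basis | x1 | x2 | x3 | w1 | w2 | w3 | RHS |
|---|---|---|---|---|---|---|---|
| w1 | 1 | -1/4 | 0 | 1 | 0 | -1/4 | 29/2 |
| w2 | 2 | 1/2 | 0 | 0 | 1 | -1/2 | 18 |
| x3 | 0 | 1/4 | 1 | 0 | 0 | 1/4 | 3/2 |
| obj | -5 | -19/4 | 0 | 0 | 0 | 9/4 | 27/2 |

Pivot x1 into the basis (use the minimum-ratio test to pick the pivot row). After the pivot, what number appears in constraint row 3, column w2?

0

Ratio test on column x1 — row 1: (29/2)/1 = 29/2; row 2: 18/2 = 9; row 3: entry 0 ≤ 0. Minimum is 9 at row 2 (w2 leaves); pivot element 2.
Divide row 2 by 2; eliminate column x1 from the other rows.
Row 3 update in column w2: 0 − 0·(1/2) = 0.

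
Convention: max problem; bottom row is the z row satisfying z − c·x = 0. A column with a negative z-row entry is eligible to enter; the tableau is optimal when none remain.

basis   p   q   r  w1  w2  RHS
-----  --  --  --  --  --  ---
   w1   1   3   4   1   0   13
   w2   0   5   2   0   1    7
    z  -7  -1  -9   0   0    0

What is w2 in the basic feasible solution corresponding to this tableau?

7

w2 is basic (row 2); its value is the RHS of that row, 7.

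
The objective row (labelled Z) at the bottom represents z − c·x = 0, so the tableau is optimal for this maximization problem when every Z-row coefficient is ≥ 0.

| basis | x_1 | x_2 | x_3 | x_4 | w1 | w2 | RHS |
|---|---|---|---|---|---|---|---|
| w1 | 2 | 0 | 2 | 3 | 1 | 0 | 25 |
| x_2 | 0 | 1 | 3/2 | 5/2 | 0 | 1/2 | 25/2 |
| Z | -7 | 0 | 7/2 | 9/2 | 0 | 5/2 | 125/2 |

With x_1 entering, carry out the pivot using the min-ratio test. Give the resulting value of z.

Ratio test on column x_1 — row 1: 25/2 = 25/2; row 2: entry 0 ≤ 0. Minimum is 25/2 at row 1 (w1 leaves); pivot element 2.
Pivot on row 1; the Z-row RHS becomes 125/2 − (-7)·(25/2) = 150.

150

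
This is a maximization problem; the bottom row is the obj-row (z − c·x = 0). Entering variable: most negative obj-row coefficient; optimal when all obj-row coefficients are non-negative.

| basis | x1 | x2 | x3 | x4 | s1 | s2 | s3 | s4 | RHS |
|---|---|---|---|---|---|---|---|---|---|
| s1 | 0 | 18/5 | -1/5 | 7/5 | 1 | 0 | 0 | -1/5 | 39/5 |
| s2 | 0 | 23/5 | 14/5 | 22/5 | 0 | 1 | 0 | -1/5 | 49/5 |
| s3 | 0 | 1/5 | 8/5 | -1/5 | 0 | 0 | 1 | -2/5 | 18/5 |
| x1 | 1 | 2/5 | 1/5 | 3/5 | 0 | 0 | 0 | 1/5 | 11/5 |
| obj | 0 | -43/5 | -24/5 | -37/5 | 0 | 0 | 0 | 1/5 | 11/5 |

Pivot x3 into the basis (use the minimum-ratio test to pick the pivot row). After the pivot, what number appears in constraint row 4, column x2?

Ratio test on column x3 — row 1: entry -1/5 ≤ 0; row 2: (49/5)/(14/5) = 7/2; row 3: (18/5)/(8/5) = 9/4; row 4: (11/5)/(1/5) = 11. Minimum is 9/4 at row 3 (s3 leaves); pivot element 8/5.
Divide row 3 by 8/5; eliminate column x3 from the other rows.
Row 4 update in column x2: 2/5 − (1/5)·(1/8) = 3/8.

3/8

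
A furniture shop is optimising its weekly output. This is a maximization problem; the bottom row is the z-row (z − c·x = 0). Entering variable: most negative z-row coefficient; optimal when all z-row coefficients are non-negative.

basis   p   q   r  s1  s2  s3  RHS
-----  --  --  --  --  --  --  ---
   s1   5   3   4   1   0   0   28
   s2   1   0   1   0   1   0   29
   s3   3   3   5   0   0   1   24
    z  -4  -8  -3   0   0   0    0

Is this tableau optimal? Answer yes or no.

The z-row has a negative entry -8 in column q, so it is not optimal.

no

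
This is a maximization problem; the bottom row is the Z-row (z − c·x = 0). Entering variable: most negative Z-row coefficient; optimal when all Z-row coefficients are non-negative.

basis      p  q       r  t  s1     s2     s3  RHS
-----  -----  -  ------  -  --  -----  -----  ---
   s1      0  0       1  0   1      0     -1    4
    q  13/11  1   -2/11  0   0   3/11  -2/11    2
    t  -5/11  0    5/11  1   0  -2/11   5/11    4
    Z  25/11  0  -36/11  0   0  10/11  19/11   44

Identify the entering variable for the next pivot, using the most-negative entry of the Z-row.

Negative Z-row entries: r: -36/11.
The most negative is -36/11 in column r, so r enters.

r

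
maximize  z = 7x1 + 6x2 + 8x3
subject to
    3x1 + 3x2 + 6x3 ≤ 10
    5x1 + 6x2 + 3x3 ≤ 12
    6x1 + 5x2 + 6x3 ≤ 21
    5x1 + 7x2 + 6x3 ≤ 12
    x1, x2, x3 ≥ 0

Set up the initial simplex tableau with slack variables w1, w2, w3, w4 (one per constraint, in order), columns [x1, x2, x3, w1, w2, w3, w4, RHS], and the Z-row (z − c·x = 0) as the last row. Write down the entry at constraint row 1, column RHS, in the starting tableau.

The RHS of constraint 1 is b_1 = 10.

10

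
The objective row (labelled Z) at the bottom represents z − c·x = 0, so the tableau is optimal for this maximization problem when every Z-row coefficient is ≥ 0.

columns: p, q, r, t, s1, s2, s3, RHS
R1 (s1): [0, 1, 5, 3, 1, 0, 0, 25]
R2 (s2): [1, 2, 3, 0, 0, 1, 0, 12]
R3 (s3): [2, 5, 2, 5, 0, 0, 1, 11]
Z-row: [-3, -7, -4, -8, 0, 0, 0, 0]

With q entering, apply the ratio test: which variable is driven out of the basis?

s3

Column q entries and ratios — s1: 25/1 = 25; s2: 12/2 = 6; s3: 11/5 = 11/5.
Smallest ratio is 11/5 in the row of s3, so s3 leaves.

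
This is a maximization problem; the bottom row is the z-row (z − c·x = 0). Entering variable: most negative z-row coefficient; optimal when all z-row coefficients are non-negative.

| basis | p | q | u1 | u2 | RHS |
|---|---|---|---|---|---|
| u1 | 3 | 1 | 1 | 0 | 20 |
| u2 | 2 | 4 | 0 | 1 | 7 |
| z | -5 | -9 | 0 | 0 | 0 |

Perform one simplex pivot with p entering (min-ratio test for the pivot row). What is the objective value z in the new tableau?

35/2

Ratio test on column p — row 1: 20/3 = 20/3; row 2: 7/2 = 7/2. Minimum is 7/2 at row 2 (u2 leaves); pivot element 2.
Pivot on row 2; the z-row RHS becomes 0 − (-5)·(7/2) = 35/2.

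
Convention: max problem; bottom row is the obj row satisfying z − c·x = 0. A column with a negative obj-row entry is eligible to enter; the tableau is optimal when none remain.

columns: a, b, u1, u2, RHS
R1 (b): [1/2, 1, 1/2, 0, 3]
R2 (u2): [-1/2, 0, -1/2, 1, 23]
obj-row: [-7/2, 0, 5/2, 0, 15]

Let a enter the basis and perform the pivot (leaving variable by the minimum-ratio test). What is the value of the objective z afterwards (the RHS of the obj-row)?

Ratio test on column a — row 1: 3/(1/2) = 6; row 2: entry -1/2 ≤ 0. Minimum is 6 at row 1 (b leaves); pivot element 1/2.
Pivot on row 1; the obj-row RHS becomes 15 − (-7/2)·6 = 36.

36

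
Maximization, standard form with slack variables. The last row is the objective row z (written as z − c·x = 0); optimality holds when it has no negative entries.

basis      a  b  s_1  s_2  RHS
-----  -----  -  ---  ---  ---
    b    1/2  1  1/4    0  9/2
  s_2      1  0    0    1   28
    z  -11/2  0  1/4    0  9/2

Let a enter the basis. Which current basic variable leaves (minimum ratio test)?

b

Column a entries and ratios — b: (9/2)/(1/2) = 9; s_2: 28/1 = 28.
Smallest ratio is 9 in the row of b, so b leaves.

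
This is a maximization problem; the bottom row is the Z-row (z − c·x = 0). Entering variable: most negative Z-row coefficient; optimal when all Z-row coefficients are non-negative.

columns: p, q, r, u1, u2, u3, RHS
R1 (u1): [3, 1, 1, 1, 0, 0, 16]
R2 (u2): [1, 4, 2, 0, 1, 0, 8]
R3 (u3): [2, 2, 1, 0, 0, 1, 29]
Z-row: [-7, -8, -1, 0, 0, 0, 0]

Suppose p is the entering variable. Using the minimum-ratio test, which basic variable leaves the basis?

Column p entries and ratios — u1: 16/3 = 16/3; u2: 8/1 = 8; u3: 29/2 = 29/2.
Smallest ratio is 16/3 in the row of u1, so u1 leaves.

u1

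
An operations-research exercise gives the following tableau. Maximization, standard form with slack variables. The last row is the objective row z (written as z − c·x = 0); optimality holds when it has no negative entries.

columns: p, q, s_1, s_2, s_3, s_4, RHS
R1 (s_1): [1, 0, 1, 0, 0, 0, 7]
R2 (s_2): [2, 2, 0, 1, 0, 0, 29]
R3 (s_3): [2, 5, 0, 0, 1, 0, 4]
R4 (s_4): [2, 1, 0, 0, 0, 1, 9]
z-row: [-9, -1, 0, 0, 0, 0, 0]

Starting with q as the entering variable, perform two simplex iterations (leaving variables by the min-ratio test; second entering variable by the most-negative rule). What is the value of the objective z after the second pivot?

Ratio test on column q — row 1: entry 0 ≤ 0; row 2: 29/2 = 29/2; row 3: 4/5 = 4/5; row 4: 9/1 = 9. Minimum is 4/5 at row 3 (s_3 leaves); pivot element 5.
Pivot on row 3; the z-row RHS becomes 0 − (-1)·(4/5) = 4/5.
Next entering variable (most negative z-row entry -43/5): p.
Ratio test on column p — row 1: 7/1 = 7; row 2: (137/5)/(6/5) = 137/6; row 3: (4/5)/(2/5) = 2; row 4: (41/5)/(8/5) = 41/8. Minimum is 2 at row 3 (q leaves); pivot element 2/5.
After the second pivot the z-row RHS is 4/5 − (-43/5)·2 = 18.

18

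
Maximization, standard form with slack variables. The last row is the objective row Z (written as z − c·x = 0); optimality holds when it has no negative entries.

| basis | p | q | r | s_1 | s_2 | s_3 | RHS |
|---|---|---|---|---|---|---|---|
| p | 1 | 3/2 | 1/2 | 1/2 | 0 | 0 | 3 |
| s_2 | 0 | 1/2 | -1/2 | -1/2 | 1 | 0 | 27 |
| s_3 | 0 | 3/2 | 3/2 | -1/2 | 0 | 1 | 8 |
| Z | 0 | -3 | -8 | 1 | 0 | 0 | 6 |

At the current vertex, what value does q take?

0

q is not in the basis, so in the current basic feasible solution q = 0.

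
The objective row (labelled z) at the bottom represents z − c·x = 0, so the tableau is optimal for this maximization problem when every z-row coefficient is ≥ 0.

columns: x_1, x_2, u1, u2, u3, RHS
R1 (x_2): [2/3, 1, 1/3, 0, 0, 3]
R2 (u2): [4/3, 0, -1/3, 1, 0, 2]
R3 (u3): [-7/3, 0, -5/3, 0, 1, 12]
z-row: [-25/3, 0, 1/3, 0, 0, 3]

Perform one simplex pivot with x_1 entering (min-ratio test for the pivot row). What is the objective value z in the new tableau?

31/2

Ratio test on column x_1 — row 1: 3/(2/3) = 9/2; row 2: 2/(4/3) = 3/2; row 3: entry -7/3 ≤ 0. Minimum is 3/2 at row 2 (u2 leaves); pivot element 4/3.
Pivot on row 2; the z-row RHS becomes 3 − (-25/3)·(3/2) = 31/2.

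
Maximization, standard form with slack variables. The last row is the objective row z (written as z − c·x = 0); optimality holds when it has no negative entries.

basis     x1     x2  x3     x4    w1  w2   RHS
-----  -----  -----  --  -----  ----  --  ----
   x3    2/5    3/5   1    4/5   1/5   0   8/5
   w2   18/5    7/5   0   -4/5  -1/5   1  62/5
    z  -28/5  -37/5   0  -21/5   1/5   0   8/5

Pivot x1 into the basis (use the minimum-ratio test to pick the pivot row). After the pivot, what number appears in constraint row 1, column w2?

-1/9

Ratio test on column x1 — row 1: (8/5)/(2/5) = 4; row 2: (62/5)/(18/5) = 31/9. Minimum is 31/9 at row 2 (w2 leaves); pivot element 18/5.
Divide row 2 by 18/5; eliminate column x1 from the other rows.
Row 1 update in column w2: 0 − (2/5)·(5/18) = -1/9.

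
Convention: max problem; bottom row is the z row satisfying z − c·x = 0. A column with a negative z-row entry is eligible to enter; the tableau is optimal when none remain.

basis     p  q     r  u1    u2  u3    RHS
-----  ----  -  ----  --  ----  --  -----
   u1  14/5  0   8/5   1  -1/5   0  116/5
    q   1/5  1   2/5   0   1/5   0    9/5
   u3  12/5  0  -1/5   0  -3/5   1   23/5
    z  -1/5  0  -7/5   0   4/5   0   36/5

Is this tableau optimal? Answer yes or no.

The z-row has a negative entry -7/5 in column r, so it is not optimal.

no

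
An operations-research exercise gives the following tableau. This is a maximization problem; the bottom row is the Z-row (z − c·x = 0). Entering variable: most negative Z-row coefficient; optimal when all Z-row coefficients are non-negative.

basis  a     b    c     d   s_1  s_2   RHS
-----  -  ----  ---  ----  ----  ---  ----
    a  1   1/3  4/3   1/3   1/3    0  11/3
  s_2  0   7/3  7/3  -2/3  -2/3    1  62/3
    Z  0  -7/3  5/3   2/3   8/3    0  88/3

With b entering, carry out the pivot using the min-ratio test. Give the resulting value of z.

50

Ratio test on column b — row 1: (11/3)/(1/3) = 11; row 2: (62/3)/(7/3) = 62/7. Minimum is 62/7 at row 2 (s_2 leaves); pivot element 7/3.
Pivot on row 2; the Z-row RHS becomes 88/3 − (-7/3)·(62/7) = 50.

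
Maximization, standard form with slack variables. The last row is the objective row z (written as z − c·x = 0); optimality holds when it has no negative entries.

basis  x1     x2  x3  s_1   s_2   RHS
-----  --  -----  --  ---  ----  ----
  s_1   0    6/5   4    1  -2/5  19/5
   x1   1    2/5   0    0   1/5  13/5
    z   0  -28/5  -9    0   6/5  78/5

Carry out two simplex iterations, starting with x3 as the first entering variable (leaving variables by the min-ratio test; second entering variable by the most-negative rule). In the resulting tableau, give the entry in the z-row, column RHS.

Ratio test on column x3 — row 1: (19/5)/4 = 19/20; row 2: entry 0 ≤ 0. Minimum is 19/20 at row 1 (s_1 leaves); pivot element 4.
Divide row 1 by 4; eliminate column x3 from the other rows.
Second iteration: most negative z-row entry is -29/10 in column x2, so x2 enters.
Ratio test on column x2 — row 1: (19/20)/(3/10) = 19/6; row 2: (13/5)/(2/5) = 13/2. Minimum is 19/6 at row 1 (x3 leaves); pivot element 3/10.
Divide row 1 by 3/10; eliminate column x2 from the other rows.
After both pivots, the entry at the z-row, column RHS is 100/3.

100/3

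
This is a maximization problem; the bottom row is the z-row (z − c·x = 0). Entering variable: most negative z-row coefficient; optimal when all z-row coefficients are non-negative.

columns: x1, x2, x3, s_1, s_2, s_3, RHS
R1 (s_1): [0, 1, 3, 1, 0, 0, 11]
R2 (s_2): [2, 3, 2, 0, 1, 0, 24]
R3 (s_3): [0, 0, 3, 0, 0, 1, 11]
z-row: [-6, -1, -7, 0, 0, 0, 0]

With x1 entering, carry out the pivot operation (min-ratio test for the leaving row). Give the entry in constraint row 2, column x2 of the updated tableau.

Ratio test on column x1 — row 1: entry 0 ≤ 0; row 2: 24/2 = 12; row 3: entry 0 ≤ 0. Minimum is 12 at row 2 (s_2 leaves); pivot element 2.
Divide row 2 by 2; eliminate column x1 from the other rows.
In the new row 2, the x2 entry is the old entry divided by the pivot: 3/2 = 3/2.

3/2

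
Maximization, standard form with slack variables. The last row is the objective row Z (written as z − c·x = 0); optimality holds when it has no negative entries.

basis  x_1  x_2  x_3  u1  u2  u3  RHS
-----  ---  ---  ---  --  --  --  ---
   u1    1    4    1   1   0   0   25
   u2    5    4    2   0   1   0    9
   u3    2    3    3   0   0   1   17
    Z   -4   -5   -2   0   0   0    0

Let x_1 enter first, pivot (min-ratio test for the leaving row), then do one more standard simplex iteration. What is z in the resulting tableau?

45/4

Ratio test on column x_1 — row 1: 25/1 = 25; row 2: 9/5 = 9/5; row 3: 17/2 = 17/2. Minimum is 9/5 at row 2 (u2 leaves); pivot element 5.
Pivot on row 2; the Z-row RHS becomes 0 − (-4)·(9/5) = 36/5.
Next entering variable (most negative Z-row entry -9/5): x_2.
Ratio test on column x_2 — row 1: (116/5)/(16/5) = 29/4; row 2: (9/5)/(4/5) = 9/4; row 3: (67/5)/(7/5) = 67/7. Minimum is 9/4 at row 2 (x_1 leaves); pivot element 4/5.
After the second pivot the Z-row RHS is 36/5 − (-9/5)·(9/4) = 45/4.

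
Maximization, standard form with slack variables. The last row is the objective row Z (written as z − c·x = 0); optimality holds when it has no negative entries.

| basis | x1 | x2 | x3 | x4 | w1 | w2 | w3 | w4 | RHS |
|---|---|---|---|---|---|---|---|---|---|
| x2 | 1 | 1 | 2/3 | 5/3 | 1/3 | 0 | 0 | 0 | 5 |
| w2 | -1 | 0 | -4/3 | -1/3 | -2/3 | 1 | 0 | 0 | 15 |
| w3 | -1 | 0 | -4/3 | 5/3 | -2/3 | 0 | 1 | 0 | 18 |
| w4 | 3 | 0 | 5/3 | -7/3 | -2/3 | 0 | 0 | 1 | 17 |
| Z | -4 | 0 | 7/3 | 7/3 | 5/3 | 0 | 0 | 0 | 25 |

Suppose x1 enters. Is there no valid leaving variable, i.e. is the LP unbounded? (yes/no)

Column x1 has positive entries in row(s) 1, 4, so the ratio test bounds it — not unbounded.

no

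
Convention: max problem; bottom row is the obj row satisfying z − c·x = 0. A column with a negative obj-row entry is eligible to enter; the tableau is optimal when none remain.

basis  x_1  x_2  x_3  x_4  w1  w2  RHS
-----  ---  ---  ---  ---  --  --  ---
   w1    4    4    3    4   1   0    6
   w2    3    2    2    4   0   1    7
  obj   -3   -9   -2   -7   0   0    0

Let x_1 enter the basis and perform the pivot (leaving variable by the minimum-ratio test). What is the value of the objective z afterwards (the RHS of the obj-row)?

9/2

Ratio test on column x_1 — row 1: 6/4 = 3/2; row 2: 7/3 = 7/3. Minimum is 3/2 at row 1 (w1 leaves); pivot element 4.
Pivot on row 1; the obj-row RHS becomes 0 − (-3)·(3/2) = 9/2.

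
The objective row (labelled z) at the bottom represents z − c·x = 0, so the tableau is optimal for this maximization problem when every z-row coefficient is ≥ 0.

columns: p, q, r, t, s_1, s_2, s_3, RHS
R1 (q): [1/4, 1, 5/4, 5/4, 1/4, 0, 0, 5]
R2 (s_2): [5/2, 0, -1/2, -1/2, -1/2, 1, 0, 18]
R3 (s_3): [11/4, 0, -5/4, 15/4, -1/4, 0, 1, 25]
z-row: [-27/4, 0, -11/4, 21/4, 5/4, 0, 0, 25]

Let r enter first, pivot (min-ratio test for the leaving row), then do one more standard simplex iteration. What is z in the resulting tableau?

1088/13

Ratio test on column r — row 1: 5/(5/4) = 4; row 2: entry -1/2 ≤ 0; row 3: entry -5/4 ≤ 0. Minimum is 4 at row 1 (q leaves); pivot element 5/4.
Pivot on row 1; the z-row RHS becomes 25 − (-11/4)·4 = 36.
Next entering variable (most negative z-row entry -31/5): p.
Ratio test on column p — row 1: 4/(1/5) = 20; row 2: 20/(13/5) = 100/13; row 3: 30/3 = 10. Minimum is 100/13 at row 2 (s_2 leaves); pivot element 13/5.
After the second pivot the z-row RHS is 36 − (-31/5)·(100/13) = 1088/13.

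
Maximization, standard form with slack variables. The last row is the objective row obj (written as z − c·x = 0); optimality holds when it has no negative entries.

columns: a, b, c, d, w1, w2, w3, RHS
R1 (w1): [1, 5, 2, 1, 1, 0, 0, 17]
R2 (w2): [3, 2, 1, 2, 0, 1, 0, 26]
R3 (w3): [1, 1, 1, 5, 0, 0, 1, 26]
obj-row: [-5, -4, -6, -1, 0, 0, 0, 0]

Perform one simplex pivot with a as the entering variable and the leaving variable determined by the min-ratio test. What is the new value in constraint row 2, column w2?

Ratio test on column a — row 1: 17/1 = 17; row 2: 26/3 = 26/3; row 3: 26/1 = 26. Minimum is 26/3 at row 2 (w2 leaves); pivot element 3.
Divide row 2 by 3; eliminate column a from the other rows.
In the new row 2, the w2 entry is the old entry divided by the pivot: 1/3 = 1/3.

1/3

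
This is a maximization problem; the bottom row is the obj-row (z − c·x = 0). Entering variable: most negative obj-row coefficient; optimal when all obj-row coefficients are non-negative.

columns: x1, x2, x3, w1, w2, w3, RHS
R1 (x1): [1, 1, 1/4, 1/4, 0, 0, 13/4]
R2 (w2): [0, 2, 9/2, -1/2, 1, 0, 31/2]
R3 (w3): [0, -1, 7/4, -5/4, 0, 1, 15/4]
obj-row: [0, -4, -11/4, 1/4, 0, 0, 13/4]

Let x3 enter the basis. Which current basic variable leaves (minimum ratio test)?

w3

Column x3 entries and ratios — x1: (13/4)/(1/4) = 13; w2: (31/2)/(9/2) = 31/9; w3: (15/4)/(7/4) = 15/7.
Smallest ratio is 15/7 in the row of w3, so w3 leaves.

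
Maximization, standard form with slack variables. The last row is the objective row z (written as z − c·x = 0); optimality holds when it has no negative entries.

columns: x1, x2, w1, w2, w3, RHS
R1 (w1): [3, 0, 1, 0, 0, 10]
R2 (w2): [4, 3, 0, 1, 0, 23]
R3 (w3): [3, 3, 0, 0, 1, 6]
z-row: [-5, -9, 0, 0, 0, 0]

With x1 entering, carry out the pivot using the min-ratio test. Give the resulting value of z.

10

Ratio test on column x1 — row 1: 10/3 = 10/3; row 2: 23/4 = 23/4; row 3: 6/3 = 2. Minimum is 2 at row 3 (w3 leaves); pivot element 3.
Pivot on row 3; the z-row RHS becomes 0 − (-5)·2 = 10.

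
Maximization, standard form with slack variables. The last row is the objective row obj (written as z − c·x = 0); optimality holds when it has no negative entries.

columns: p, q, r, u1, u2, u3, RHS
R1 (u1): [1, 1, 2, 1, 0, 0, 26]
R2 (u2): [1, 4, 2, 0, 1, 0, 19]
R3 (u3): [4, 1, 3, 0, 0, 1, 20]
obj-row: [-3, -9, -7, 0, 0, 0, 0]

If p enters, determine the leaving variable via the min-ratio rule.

u3

Column p entries and ratios — u1: 26/1 = 26; u2: 19/1 = 19; u3: 20/4 = 5.
Smallest ratio is 5 in the row of u3, so u3 leaves.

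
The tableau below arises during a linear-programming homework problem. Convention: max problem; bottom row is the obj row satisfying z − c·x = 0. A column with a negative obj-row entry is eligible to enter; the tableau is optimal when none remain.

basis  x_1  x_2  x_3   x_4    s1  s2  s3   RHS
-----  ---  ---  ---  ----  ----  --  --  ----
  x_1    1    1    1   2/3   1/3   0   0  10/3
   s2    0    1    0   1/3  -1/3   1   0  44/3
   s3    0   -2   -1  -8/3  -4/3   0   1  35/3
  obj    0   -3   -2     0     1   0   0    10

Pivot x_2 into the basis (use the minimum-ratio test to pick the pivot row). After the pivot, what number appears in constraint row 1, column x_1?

1

Ratio test on column x_2 — row 1: (10/3)/1 = 10/3; row 2: (44/3)/1 = 44/3; row 3: entry -2 ≤ 0. Minimum is 10/3 at row 1 (x_1 leaves); pivot element 1.
Divide row 1 by 1; eliminate column x_2 from the other rows.
In the new row 1, the x_1 entry is the old entry divided by the pivot: 1/1 = 1.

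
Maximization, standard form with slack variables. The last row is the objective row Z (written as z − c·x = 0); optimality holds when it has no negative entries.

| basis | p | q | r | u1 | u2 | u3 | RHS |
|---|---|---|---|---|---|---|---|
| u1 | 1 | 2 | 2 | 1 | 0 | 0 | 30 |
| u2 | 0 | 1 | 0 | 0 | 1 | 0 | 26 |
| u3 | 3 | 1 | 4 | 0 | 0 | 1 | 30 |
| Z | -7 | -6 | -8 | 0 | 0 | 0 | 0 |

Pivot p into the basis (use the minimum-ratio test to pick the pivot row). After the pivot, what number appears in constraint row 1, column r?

Ratio test on column p — row 1: 30/1 = 30; row 2: entry 0 ≤ 0; row 3: 30/3 = 10. Minimum is 10 at row 3 (u3 leaves); pivot element 3.
Divide row 3 by 3; eliminate column p from the other rows.
Row 1 update in column r: 2 − 1·(4/3) = 2/3.

2/3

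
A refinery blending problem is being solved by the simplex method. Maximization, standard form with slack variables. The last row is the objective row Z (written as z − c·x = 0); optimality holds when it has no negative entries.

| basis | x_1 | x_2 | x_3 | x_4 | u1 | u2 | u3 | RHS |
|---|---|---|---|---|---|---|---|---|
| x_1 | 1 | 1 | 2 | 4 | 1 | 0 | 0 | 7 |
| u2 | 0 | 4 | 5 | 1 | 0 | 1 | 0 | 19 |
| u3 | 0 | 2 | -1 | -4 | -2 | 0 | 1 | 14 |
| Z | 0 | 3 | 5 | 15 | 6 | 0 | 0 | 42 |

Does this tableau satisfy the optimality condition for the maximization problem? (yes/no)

yes

Every Z-row coefficient is ≥ 0, so the tableau is optimal.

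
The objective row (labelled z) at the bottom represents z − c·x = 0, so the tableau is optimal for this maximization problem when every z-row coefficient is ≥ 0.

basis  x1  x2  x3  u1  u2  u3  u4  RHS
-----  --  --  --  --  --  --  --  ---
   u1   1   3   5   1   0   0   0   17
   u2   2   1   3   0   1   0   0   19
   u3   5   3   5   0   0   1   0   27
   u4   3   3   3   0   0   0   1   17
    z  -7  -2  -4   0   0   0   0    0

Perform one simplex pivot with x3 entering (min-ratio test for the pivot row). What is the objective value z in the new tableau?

Ratio test on column x3 — row 1: 17/5 = 17/5; row 2: 19/3 = 19/3; row 3: 27/5 = 27/5; row 4: 17/3 = 17/3. Minimum is 17/5 at row 1 (u1 leaves); pivot element 5.
Pivot on row 1; the z-row RHS becomes 0 − (-4)·(17/5) = 68/5.

68/5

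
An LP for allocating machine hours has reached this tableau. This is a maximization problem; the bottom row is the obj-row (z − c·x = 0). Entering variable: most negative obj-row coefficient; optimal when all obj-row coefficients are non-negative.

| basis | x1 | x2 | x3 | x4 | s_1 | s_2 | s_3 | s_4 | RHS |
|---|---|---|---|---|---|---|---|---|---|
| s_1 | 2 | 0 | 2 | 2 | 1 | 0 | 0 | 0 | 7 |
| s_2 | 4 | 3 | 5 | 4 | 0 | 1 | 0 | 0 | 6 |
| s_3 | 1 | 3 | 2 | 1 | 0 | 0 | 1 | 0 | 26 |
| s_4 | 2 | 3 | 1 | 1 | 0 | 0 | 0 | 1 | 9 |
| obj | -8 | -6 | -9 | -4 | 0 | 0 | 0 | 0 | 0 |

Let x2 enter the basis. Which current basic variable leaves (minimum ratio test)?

Column x2 entries and ratios — s_1: 0 ≤ 0, skip; s_2: 6/3 = 2; s_3: 26/3 = 26/3; s_4: 9/3 = 3.
Smallest ratio is 2 in the row of s_2, so s_2 leaves.

s_2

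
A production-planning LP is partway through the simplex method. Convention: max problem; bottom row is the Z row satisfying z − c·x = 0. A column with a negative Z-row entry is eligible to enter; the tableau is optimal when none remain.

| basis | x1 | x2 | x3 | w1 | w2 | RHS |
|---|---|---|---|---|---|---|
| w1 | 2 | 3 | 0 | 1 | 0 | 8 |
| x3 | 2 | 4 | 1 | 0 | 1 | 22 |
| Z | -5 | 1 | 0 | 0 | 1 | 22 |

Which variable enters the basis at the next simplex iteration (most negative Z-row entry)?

x1

Negative Z-row entries: x1: -5.
The most negative is -5 in column x1, so x1 enters.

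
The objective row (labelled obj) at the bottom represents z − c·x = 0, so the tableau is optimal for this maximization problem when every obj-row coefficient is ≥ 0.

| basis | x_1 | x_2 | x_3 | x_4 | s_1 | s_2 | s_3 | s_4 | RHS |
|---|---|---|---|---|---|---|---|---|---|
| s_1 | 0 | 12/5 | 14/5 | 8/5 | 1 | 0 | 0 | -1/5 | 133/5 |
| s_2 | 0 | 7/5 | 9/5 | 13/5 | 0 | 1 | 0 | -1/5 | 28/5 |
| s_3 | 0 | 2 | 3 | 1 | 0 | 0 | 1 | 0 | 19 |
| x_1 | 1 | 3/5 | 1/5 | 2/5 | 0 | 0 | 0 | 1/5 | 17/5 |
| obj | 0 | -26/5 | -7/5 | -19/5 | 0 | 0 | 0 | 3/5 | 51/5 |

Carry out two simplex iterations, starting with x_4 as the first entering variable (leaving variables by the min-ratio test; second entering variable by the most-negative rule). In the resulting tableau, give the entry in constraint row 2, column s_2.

Ratio test on column x_4 — row 1: (133/5)/(8/5) = 133/8; row 2: (28/5)/(13/5) = 28/13; row 3: 19/1 = 19; row 4: (17/5)/(2/5) = 17/2. Minimum is 28/13 at row 2 (s_2 leaves); pivot element 13/5.
Divide row 2 by 13/5; eliminate column x_4 from the other rows.
Second iteration: most negative obj-row entry is -41/13 in column x_2, so x_2 enters.
Ratio test on column x_2 — row 1: (301/13)/(20/13) = 301/20; row 2: (28/13)/(7/13) = 4; row 3: (219/13)/(19/13) = 219/19; row 4: (33/13)/(5/13) = 33/5. Minimum is 4 at row 2 (x_4 leaves); pivot element 7/13.
Divide row 2 by 7/13; eliminate column x_2 from the other rows.
After both pivots, the entry at constraint row 2, column s_2 is 5/7.

5/7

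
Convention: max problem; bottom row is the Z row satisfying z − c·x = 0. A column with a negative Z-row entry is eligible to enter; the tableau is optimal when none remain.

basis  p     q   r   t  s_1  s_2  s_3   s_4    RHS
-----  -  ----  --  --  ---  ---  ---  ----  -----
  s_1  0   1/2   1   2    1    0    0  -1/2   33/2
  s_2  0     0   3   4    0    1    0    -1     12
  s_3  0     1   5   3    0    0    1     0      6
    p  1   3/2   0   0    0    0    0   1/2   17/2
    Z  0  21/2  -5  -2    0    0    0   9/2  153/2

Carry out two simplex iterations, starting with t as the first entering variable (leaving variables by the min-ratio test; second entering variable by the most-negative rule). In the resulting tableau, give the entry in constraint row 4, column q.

3/2

Ratio test on column t — row 1: (33/2)/2 = 33/4; row 2: 12/4 = 3; row 3: 6/3 = 2; row 4: entry 0 ≤ 0. Minimum is 2 at row 3 (s_3 leaves); pivot element 3.
Divide row 3 by 3; eliminate column t from the other rows.
Second iteration: most negative Z-row entry is -5/3 in column r, so r enters.
Ratio test on column r — row 1: entry -7/3 ≤ 0; row 2: entry -11/3 ≤ 0; row 3: 2/(5/3) = 6/5; row 4: entry 0 ≤ 0. Minimum is 6/5 at row 3 (t leaves); pivot element 5/3.
Divide row 3 by 5/3; eliminate column r from the other rows.
After both pivots, the entry at constraint row 4, column q is 3/2.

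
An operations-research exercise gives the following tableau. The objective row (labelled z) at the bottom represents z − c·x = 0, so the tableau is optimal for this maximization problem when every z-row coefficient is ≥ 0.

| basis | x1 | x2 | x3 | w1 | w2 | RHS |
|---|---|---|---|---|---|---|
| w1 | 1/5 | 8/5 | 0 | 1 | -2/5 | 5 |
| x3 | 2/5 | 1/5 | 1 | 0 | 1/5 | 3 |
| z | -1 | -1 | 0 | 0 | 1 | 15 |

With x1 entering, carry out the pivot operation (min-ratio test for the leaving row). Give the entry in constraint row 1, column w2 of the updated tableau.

Ratio test on column x1 — row 1: 5/(1/5) = 25; row 2: 3/(2/5) = 15/2. Minimum is 15/2 at row 2 (x3 leaves); pivot element 2/5.
Divide row 2 by 2/5; eliminate column x1 from the other rows.
Row 1 update in column w2: -2/5 − (1/5)·(1/2) = -1/2.

-1/2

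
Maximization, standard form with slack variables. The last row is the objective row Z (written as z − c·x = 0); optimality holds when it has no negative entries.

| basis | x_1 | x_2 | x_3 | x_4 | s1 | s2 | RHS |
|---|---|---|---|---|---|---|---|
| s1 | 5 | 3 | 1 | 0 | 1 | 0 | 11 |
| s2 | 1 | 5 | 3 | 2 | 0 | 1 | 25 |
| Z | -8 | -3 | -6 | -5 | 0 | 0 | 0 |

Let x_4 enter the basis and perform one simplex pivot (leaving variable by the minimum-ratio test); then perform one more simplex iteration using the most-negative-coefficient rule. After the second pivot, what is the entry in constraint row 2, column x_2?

Ratio test on column x_4 — row 1: entry 0 ≤ 0; row 2: 25/2 = 25/2. Minimum is 25/2 at row 2 (s2 leaves); pivot element 2.
Divide row 2 by 2; eliminate column x_4 from the other rows.
Second iteration: most negative Z-row entry is -11/2 in column x_1, so x_1 enters.
Ratio test on column x_1 — row 1: 11/5 = 11/5; row 2: (25/2)/(1/2) = 25. Minimum is 11/5 at row 1 (s1 leaves); pivot element 5.
Divide row 1 by 5; eliminate column x_1 from the other rows.
After both pivots, the entry at constraint row 2, column x_2 is 11/5.

11/5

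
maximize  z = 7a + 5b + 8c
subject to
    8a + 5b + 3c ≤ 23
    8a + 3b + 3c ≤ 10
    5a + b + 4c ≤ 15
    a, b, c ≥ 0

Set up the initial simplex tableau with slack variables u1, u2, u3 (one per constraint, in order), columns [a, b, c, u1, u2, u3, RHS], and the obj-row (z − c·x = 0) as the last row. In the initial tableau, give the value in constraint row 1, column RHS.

23

The RHS of constraint 1 is b_1 = 23.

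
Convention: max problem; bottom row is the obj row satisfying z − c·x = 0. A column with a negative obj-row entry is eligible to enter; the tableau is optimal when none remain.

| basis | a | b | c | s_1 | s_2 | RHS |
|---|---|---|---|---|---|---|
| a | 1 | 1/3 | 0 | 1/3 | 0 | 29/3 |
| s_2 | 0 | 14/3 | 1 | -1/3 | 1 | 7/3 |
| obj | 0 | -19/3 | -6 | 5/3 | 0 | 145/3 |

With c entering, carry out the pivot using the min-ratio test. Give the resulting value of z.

Ratio test on column c — row 1: entry 0 ≤ 0; row 2: (7/3)/1 = 7/3. Minimum is 7/3 at row 2 (s_2 leaves); pivot element 1.
Pivot on row 2; the obj-row RHS becomes 145/3 − (-6)·(7/3) = 187/3.

187/3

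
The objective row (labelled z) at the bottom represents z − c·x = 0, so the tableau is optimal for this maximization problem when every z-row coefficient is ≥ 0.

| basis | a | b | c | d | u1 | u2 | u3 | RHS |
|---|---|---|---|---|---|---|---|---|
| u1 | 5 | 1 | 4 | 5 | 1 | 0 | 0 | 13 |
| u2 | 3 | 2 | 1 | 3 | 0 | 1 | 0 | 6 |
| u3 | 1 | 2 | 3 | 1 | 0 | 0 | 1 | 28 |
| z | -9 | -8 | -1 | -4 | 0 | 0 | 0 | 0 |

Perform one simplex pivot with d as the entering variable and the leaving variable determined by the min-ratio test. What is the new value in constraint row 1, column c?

Ratio test on column d — row 1: 13/5 = 13/5; row 2: 6/3 = 2; row 3: 28/1 = 28. Minimum is 2 at row 2 (u2 leaves); pivot element 3.
Divide row 2 by 3; eliminate column d from the other rows.
Row 1 update in column c: 4 − 5·(1/3) = 7/3.

7/3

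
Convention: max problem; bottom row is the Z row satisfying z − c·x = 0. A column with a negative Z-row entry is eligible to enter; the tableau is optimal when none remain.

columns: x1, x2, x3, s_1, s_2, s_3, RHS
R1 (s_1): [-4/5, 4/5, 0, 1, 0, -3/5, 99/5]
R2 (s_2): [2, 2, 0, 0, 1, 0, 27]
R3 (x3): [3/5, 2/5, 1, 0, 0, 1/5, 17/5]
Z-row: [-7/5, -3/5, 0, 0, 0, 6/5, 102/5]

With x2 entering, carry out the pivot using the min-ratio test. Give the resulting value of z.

Ratio test on column x2 — row 1: (99/5)/(4/5) = 99/4; row 2: 27/2 = 27/2; row 3: (17/5)/(2/5) = 17/2. Minimum is 17/2 at row 3 (x3 leaves); pivot element 2/5.
Pivot on row 3; the Z-row RHS becomes 102/5 − (-3/5)·(17/2) = 51/2.

51/2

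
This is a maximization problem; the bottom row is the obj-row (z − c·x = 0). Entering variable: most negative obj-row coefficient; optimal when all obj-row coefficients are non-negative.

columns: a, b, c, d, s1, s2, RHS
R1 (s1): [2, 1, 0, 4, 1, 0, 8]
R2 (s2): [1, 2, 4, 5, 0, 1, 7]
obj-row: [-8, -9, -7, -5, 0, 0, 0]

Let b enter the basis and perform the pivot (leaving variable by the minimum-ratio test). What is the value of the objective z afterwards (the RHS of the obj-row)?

Ratio test on column b — row 1: 8/1 = 8; row 2: 7/2 = 7/2. Minimum is 7/2 at row 2 (s2 leaves); pivot element 2.
Pivot on row 2; the obj-row RHS becomes 0 − (-9)·(7/2) = 63/2.

63/2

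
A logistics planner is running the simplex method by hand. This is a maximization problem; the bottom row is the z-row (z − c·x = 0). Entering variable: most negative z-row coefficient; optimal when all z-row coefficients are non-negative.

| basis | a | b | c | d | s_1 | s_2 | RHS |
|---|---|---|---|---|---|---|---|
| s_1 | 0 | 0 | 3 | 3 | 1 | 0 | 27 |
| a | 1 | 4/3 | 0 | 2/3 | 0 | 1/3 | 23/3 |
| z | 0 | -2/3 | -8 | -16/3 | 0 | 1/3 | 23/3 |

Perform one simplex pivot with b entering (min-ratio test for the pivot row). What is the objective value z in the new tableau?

Ratio test on column b — row 1: entry 0 ≤ 0; row 2: (23/3)/(4/3) = 23/4. Minimum is 23/4 at row 2 (a leaves); pivot element 4/3.
Pivot on row 2; the z-row RHS becomes 23/3 − (-2/3)·(23/4) = 23/2.

23/2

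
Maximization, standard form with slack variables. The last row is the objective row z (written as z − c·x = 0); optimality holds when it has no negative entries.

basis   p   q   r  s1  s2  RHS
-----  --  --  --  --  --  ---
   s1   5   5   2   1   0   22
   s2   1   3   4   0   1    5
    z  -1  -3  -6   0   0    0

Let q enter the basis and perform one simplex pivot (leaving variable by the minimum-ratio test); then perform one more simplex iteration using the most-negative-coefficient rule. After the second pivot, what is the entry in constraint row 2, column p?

1/4

Ratio test on column q — row 1: 22/5 = 22/5; row 2: 5/3 = 5/3. Minimum is 5/3 at row 2 (s2 leaves); pivot element 3.
Divide row 2 by 3; eliminate column q from the other rows.
Second iteration: most negative z-row entry is -2 in column r, so r enters.
Ratio test on column r — row 1: entry -14/3 ≤ 0; row 2: (5/3)/(4/3) = 5/4. Minimum is 5/4 at row 2 (q leaves); pivot element 4/3.
Divide row 2 by 4/3; eliminate column r from the other rows.
After both pivots, the entry at constraint row 2, column p is 1/4.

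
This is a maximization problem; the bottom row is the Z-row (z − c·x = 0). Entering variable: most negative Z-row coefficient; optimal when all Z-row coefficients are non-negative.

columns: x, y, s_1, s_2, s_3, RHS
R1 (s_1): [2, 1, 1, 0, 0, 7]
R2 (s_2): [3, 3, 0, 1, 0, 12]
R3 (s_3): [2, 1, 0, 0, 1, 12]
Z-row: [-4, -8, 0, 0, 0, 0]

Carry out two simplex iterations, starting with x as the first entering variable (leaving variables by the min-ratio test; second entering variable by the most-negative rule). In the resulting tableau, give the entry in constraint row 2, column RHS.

Ratio test on column x — row 1: 7/2 = 7/2; row 2: 12/3 = 4; row 3: 12/2 = 6. Minimum is 7/2 at row 1 (s_1 leaves); pivot element 2.
Divide row 1 by 2; eliminate column x from the other rows.
Second iteration: most negative Z-row entry is -6 in column y, so y enters.
Ratio test on column y — row 1: (7/2)/(1/2) = 7; row 2: (3/2)/(3/2) = 1; row 3: entry 0 ≤ 0. Minimum is 1 at row 2 (s_2 leaves); pivot element 3/2.
Divide row 2 by 3/2; eliminate column y from the other rows.
After both pivots, the entry at constraint row 2, column RHS is 1.

1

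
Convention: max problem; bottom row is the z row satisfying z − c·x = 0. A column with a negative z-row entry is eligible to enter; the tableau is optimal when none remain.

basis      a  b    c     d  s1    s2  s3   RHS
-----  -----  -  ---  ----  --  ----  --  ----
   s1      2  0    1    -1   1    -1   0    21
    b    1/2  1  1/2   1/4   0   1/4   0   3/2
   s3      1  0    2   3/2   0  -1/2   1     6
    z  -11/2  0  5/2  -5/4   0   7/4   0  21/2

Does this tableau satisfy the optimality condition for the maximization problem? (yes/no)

no

The z-row has a negative entry -11/2 in column a, so it is not optimal.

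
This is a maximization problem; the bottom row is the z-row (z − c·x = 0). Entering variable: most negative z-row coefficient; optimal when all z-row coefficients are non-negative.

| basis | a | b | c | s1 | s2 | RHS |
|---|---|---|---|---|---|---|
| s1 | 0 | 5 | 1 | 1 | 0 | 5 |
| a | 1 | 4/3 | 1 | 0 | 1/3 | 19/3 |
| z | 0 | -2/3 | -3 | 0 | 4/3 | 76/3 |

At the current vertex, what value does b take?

b is not in the basis, so in the current basic feasible solution b = 0.

0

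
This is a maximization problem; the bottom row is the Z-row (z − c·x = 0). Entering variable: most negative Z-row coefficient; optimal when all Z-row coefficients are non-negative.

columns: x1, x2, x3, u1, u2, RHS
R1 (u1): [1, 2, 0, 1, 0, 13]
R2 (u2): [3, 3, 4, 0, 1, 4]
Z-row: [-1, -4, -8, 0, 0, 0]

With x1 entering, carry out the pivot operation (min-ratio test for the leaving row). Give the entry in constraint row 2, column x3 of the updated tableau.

Ratio test on column x1 — row 1: 13/1 = 13; row 2: 4/3 = 4/3. Minimum is 4/3 at row 2 (u2 leaves); pivot element 3.
Divide row 2 by 3; eliminate column x1 from the other rows.
In the new row 2, the x3 entry is the old entry divided by the pivot: 4/3 = 4/3.

4/3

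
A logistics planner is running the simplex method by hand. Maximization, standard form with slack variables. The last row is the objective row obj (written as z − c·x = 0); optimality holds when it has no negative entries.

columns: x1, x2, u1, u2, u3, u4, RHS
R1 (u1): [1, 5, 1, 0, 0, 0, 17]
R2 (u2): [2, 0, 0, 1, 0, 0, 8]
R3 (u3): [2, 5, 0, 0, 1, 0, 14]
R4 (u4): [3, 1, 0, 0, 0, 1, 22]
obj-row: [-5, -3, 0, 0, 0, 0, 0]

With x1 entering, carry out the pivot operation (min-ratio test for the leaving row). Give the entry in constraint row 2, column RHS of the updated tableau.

4

Ratio test on column x1 — row 1: 17/1 = 17; row 2: 8/2 = 4; row 3: 14/2 = 7; row 4: 22/3 = 22/3. Minimum is 4 at row 2 (u2 leaves); pivot element 2.
Divide row 2 by 2; eliminate column x1 from the other rows.
In the new row 2, the RHS entry is the old entry divided by the pivot: 8/2 = 4.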